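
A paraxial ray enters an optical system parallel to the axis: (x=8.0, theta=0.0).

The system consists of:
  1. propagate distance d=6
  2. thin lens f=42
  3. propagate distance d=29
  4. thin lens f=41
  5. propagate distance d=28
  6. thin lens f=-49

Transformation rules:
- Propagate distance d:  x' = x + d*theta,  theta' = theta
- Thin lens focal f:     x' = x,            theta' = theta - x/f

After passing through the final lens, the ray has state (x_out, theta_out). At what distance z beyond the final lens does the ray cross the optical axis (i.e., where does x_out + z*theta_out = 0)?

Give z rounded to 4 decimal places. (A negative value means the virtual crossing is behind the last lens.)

Initial: x=8.0000 theta=0.0000
After 1 (propagate distance d=6): x=8.0000 theta=0.0000
After 2 (thin lens f=42): x=8.0000 theta=-4/21 (≈-0.1905)
After 3 (propagate distance d=29): x=52/21 (≈2.4762) theta=-4/21 (≈-0.1905)
After 4 (thin lens f=41): x=52/21 (≈2.4762) theta=-72/287 (≈-0.2509)
After 5 (propagate distance d=28): x=-3916/861 (≈-4.5482) theta=-72/287 (≈-0.2509)
After 6 (thin lens f=-49): x=-3916/861 (≈-4.5482) theta=-14500/42189 (≈-0.3437)
z_focus = -x_out/theta_out = -(-3916/861)/(-14500/42189) = -47971/3625 ≈ -13.2334
Rounded to 4 decimal places: z = -13.2334

Answer: -13.2334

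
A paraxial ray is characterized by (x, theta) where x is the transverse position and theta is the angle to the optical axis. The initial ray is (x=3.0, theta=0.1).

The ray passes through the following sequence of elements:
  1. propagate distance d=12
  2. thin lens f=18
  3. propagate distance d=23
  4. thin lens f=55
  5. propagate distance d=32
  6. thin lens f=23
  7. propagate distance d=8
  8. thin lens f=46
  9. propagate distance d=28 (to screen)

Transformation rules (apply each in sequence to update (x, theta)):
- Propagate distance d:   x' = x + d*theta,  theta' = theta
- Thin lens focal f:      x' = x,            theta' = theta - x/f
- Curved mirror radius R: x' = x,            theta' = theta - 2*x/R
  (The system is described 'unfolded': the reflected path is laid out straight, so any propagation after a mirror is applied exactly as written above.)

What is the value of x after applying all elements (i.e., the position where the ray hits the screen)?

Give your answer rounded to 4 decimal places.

Answer: -1.1429

Derivation:
Initial: x=3.0000 theta=0.1000
After 1 (propagate distance d=12): x=4.2000 theta=0.1000
After 2 (thin lens f=18): x=4.2000 theta=-2/15 (≈-0.1333)
After 3 (propagate distance d=23): x=17/15 (≈1.1333) theta=-2/15 (≈-0.1333)
After 4 (thin lens f=55): x=17/15 (≈1.1333) theta=-127/825 (≈-0.1539)
After 5 (propagate distance d=32): x=-1043/275 (≈-3.7927) theta=-127/825 (≈-0.1539)
After 6 (thin lens f=23): x=-1043/275 (≈-3.7927) theta=208/18975 (≈0.0110)
After 7 (propagate distance d=8): x=-70303/18975 (≈-3.7050) theta=208/18975 (≈0.0110)
After 8 (thin lens f=46): x=-70303/18975 (≈-3.7050) theta=7261/79350 (≈0.0915)
After 9 (propagate distance d=28 (to screen)): x=-19951/17457 (≈-1.1429) theta=7261/79350 (≈0.0915)
Rounded to 4 decimal places: x = -1.1429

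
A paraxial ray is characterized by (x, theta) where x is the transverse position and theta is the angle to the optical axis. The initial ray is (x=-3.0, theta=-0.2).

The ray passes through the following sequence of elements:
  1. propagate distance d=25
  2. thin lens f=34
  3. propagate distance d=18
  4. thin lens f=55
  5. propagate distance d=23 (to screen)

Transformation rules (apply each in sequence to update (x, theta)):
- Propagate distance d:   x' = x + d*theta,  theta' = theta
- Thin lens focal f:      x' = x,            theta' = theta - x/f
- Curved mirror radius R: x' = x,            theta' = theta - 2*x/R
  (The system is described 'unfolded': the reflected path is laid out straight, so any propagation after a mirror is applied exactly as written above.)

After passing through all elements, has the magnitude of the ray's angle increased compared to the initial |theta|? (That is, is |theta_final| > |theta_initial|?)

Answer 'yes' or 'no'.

Answer: no

Derivation:
Initial: x=-3.0000 theta=-0.2000
After 1 (propagate distance d=25): x=-8.0000 theta=-0.2000
After 2 (thin lens f=34): x=-8.0000 theta=3/85 (≈0.0353)
After 3 (propagate distance d=18): x=-626/85 (≈-7.3647) theta=3/85 (≈0.0353)
After 4 (thin lens f=55): x=-626/85 (≈-7.3647) theta=791/4675 (≈0.1692)
After 5 (propagate distance d=23 (to screen)): x=-16237/4675 (≈-3.4732) theta=791/4675 (≈0.1692)
|theta_initial|=0.2000 |theta_final|=791/4675 (≈0.1692) -> not increased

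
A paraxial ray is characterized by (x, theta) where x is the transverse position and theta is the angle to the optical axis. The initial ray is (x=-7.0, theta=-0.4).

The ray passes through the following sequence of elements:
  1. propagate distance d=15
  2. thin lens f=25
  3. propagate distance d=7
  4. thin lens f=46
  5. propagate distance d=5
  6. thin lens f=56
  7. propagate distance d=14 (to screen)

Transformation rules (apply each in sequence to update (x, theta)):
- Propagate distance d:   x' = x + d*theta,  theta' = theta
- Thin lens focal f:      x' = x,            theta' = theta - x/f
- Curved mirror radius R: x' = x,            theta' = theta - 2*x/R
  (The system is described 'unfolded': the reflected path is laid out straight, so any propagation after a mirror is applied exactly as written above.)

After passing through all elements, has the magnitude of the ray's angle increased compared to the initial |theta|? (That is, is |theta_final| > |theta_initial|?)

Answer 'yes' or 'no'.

Initial: x=-7.0000 theta=-0.4000
After 1 (propagate distance d=15): x=-13.0000 theta=-0.4000
After 2 (thin lens f=25): x=-13.0000 theta=0.1200
After 3 (propagate distance d=7): x=-12.1600 theta=0.1200
After 4 (thin lens f=46): x=-12.1600 theta=221/575 (≈0.3843)
After 5 (propagate distance d=5): x=-5887/575 (≈-10.2383) theta=221/575 (≈0.3843)
After 6 (thin lens f=56): x=-5887/575 (≈-10.2383) theta=2609/4600 (≈0.5672)
After 7 (propagate distance d=14 (to screen)): x=-1057/460 (≈-2.2978) theta=2609/4600 (≈0.5672)
|theta_initial|=0.4000 |theta_final|=2609/4600 (≈0.5672) -> increased

Answer: yes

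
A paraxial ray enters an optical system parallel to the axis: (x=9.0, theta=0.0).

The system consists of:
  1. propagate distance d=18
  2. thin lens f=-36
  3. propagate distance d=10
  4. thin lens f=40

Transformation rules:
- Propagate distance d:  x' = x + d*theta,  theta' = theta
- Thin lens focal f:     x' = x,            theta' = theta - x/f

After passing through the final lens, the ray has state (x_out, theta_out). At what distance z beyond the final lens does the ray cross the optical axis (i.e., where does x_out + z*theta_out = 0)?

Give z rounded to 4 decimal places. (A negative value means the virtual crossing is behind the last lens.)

Initial: x=9.0000 theta=0.0000
After 1 (propagate distance d=18): x=9.0000 theta=0.0000
After 2 (thin lens f=-36): x=9.0000 theta=0.2500
After 3 (propagate distance d=10): x=11.5000 theta=0.2500
After 4 (thin lens f=40): x=11.5000 theta=-0.0375
z_focus = -x_out/theta_out = -(11.5000)/(-0.0375) = 920/3 ≈ 306.6667
Rounded to 4 decimal places: z = 306.6667

Answer: 306.6667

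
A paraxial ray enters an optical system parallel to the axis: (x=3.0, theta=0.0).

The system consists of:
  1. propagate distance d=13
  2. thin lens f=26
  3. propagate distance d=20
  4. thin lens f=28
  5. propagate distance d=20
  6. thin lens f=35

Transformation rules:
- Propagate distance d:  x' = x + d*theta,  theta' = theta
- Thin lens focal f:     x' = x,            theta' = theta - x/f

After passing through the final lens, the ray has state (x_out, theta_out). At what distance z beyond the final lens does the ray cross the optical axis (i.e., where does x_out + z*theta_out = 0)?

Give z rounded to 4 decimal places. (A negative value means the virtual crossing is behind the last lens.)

Initial: x=3.0000 theta=0.0000
After 1 (propagate distance d=13): x=3.0000 theta=0.0000
After 2 (thin lens f=26): x=3.0000 theta=-3/26 (≈-0.1154)
After 3 (propagate distance d=20): x=9/13 (≈0.6923) theta=-3/26 (≈-0.1154)
After 4 (thin lens f=28): x=9/13 (≈0.6923) theta=-51/364 (≈-0.1401)
After 5 (propagate distance d=20): x=-192/91 (≈-2.1099) theta=-51/364 (≈-0.1401)
After 6 (thin lens f=35): x=-192/91 (≈-2.1099) theta=-1017/12740 (≈-0.0798)
z_focus = -x_out/theta_out = -(-192/91)/(-1017/12740) = -8960/339 ≈ -26.4307
Rounded to 4 decimal places: z = -26.4307

Answer: -26.4307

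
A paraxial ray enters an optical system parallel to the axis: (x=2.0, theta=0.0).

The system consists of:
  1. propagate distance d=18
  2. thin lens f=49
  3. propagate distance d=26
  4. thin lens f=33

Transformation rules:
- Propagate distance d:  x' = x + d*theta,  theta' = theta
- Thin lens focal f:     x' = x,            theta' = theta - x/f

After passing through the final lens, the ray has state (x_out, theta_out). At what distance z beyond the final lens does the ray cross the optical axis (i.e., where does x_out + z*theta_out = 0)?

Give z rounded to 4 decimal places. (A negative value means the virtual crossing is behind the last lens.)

Answer: 13.5536

Derivation:
Initial: x=2.0000 theta=0.0000
After 1 (propagate distance d=18): x=2.0000 theta=0.0000
After 2 (thin lens f=49): x=2.0000 theta=-2/49 (≈-0.0408)
After 3 (propagate distance d=26): x=46/49 (≈0.9388) theta=-2/49 (≈-0.0408)
After 4 (thin lens f=33): x=46/49 (≈0.9388) theta=-16/231 (≈-0.0693)
z_focus = -x_out/theta_out = -(46/49)/(-16/231) = 759/56 ≈ 13.5536
Rounded to 4 decimal places: z = 13.5536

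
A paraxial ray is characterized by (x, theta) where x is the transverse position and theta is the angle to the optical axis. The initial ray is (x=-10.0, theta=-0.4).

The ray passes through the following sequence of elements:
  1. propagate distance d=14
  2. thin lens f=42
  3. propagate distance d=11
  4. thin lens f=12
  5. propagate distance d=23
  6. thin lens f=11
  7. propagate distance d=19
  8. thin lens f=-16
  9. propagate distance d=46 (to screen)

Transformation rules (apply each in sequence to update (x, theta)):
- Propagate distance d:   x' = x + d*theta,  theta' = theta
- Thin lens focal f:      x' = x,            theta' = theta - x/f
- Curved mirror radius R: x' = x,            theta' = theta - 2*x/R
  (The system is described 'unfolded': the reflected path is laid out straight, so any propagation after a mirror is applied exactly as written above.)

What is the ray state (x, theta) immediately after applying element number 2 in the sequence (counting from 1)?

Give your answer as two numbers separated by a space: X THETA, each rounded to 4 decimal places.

Initial: x=-10.0000 theta=-0.4000
After 1 (propagate distance d=14): x=-15.6000 theta=-0.4000
After 2 (thin lens f=42): x=-15.6000 theta=-1/35 (≈-0.0286)
Rounded to 4 decimal places: x = -15.6000, theta = -0.0286

Answer: -15.6000 -0.0286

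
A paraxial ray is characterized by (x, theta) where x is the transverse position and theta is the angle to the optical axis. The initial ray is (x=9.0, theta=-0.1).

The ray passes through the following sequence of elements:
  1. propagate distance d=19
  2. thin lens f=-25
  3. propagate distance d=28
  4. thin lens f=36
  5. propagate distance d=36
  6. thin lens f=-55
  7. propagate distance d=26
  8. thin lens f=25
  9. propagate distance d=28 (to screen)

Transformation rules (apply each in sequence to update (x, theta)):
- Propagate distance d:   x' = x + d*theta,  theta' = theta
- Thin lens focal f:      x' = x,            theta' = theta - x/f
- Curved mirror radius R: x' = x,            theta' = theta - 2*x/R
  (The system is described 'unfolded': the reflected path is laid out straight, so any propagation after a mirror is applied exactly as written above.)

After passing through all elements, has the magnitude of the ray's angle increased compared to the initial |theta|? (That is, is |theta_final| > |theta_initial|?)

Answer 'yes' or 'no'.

Initial: x=9.0000 theta=-0.1000
After 1 (propagate distance d=19): x=7.1000 theta=-0.1000
After 2 (thin lens f=-25): x=7.1000 theta=0.1840
After 3 (propagate distance d=28): x=12.2520 theta=0.1840
After 4 (thin lens f=36): x=12.2520 theta=-469/3000 (≈-0.1563)
After 5 (propagate distance d=36): x=6.6240 theta=-469/3000 (≈-0.1563)
After 6 (thin lens f=-55): x=6.6240 theta=-5923/165000 (≈-0.0359)
After 7 (propagate distance d=26): x=469481/82500 (≈5.6907) theta=-5923/165000 (≈-0.0359)
After 8 (thin lens f=25): x=469481/82500 (≈5.6907) theta=-1087037/4125000 (≈-0.2635)
After 9 (propagate distance d=28 (to screen)): x=-3481493/2062500 (≈-1.6880) theta=-1087037/4125000 (≈-0.2635)
|theta_initial|=0.1000 |theta_final|=1087037/4125000 (≈0.2635) -> increased

Answer: yes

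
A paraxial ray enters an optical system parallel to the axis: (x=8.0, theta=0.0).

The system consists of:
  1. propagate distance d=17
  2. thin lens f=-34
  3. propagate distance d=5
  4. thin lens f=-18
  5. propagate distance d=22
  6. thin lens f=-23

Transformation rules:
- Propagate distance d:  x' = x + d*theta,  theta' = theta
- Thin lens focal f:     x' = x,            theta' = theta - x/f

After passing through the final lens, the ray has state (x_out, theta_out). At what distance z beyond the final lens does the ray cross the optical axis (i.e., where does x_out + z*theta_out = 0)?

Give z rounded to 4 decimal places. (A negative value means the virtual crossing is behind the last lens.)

Answer: -13.7704

Derivation:
Initial: x=8.0000 theta=0.0000
After 1 (propagate distance d=17): x=8.0000 theta=0.0000
After 2 (thin lens f=-34): x=8.0000 theta=4/17 (≈0.2353)
After 3 (propagate distance d=5): x=156/17 (≈9.1765) theta=4/17 (≈0.2353)
After 4 (thin lens f=-18): x=156/17 (≈9.1765) theta=38/51 (≈0.7451)
After 5 (propagate distance d=22): x=1304/51 (≈25.5686) theta=38/51 (≈0.7451)
After 6 (thin lens f=-23): x=1304/51 (≈25.5686) theta=726/391 (≈1.8568)
z_focus = -x_out/theta_out = -(1304/51)/(726/391) = -14996/1089 ≈ -13.7704
Rounded to 4 decimal places: z = -13.7704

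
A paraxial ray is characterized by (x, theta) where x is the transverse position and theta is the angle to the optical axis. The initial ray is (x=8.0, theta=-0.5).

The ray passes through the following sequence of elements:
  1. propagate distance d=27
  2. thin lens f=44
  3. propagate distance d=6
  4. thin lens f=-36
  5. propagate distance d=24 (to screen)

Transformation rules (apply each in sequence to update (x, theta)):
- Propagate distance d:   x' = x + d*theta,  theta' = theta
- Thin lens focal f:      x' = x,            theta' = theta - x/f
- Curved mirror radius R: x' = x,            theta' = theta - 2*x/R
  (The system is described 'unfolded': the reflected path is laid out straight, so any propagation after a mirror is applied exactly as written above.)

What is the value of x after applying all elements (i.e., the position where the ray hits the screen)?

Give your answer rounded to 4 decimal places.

Answer: -21.9167

Derivation:
Initial: x=8.0000 theta=-0.5000
After 1 (propagate distance d=27): x=-5.5000 theta=-0.5000
After 2 (thin lens f=44): x=-5.5000 theta=-0.3750
After 3 (propagate distance d=6): x=-7.7500 theta=-0.3750
After 4 (thin lens f=-36): x=-7.7500 theta=-85/144 (≈-0.5903)
After 5 (propagate distance d=24 (to screen)): x=-263/12 (≈-21.9167) theta=-85/144 (≈-0.5903)
Rounded to 4 decimal places: x = -21.9167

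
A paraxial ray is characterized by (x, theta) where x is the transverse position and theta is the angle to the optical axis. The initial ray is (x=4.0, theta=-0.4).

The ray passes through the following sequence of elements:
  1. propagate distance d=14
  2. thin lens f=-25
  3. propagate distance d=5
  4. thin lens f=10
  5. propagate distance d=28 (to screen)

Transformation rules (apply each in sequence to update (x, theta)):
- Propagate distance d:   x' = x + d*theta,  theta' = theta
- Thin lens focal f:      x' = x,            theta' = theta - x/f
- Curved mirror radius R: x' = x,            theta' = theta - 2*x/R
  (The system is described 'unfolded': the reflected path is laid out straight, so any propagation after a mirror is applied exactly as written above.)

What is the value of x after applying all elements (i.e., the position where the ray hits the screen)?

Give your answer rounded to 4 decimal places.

Answer: -5.9360

Derivation:
Initial: x=4.0000 theta=-0.4000
After 1 (propagate distance d=14): x=-1.6000 theta=-0.4000
After 2 (thin lens f=-25): x=-1.6000 theta=-0.4640
After 3 (propagate distance d=5): x=-3.9200 theta=-0.4640
After 4 (thin lens f=10): x=-3.9200 theta=-0.0720
After 5 (propagate distance d=28 (to screen)): x=-5.9360 theta=-0.0720
Rounded to 4 decimal places: x = -5.9360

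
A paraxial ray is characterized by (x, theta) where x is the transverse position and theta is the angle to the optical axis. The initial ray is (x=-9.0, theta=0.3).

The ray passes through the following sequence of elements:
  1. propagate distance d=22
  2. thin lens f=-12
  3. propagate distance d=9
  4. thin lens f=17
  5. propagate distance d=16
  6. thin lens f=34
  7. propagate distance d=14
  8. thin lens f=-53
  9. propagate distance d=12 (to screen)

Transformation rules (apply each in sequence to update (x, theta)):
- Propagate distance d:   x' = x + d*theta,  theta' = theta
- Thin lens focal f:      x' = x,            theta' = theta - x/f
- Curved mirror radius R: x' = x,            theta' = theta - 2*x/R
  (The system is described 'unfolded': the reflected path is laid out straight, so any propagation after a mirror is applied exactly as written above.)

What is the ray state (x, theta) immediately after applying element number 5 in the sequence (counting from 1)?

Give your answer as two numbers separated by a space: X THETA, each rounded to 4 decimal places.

Initial: x=-9.0000 theta=0.3000
After 1 (propagate distance d=22): x=-2.4000 theta=0.3000
After 2 (thin lens f=-12): x=-2.4000 theta=0.1000
After 3 (propagate distance d=9): x=-1.5000 theta=0.1000
After 4 (thin lens f=17): x=-1.5000 theta=16/85 (≈0.1882)
After 5 (propagate distance d=16): x=257/170 (≈1.5118) theta=16/85 (≈0.1882)
Rounded to 4 decimal places: x = 1.5118, theta = 0.1882

Answer: 1.5118 0.1882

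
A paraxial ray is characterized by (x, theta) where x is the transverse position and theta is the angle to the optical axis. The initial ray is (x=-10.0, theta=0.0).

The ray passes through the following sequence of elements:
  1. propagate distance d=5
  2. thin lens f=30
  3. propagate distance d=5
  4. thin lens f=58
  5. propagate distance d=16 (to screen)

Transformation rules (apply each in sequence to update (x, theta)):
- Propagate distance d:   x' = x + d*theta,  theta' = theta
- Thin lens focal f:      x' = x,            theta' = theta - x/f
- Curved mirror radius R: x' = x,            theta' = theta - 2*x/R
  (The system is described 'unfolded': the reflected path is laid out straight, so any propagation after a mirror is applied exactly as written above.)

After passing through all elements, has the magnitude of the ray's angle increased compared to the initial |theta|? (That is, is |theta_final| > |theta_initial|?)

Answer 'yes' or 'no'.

Initial: x=-10.0000 theta=0.0000
After 1 (propagate distance d=5): x=-10.0000 theta=0.0000
After 2 (thin lens f=30): x=-10.0000 theta=1/3 (≈0.3333)
After 3 (propagate distance d=5): x=-25/3 (≈-8.3333) theta=1/3 (≈0.3333)
After 4 (thin lens f=58): x=-25/3 (≈-8.3333) theta=83/174 (≈0.4770)
After 5 (propagate distance d=16 (to screen)): x=-61/87 (≈-0.7011) theta=83/174 (≈0.4770)
|theta_initial|=0.0000 |theta_final|=83/174 (≈0.4770) -> increased

Answer: yes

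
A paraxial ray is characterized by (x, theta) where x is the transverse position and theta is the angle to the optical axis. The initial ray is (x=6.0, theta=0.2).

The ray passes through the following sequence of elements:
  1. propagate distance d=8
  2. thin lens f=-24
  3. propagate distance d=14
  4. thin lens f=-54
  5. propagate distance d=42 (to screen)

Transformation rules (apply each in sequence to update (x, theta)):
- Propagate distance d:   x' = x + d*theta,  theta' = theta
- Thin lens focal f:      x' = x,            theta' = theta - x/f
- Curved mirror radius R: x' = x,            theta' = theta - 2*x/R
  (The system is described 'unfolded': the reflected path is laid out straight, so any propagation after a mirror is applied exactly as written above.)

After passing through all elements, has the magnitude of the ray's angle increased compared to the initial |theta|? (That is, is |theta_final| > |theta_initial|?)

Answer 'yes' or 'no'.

Answer: yes

Derivation:
Initial: x=6.0000 theta=0.2000
After 1 (propagate distance d=8): x=7.6000 theta=0.2000
After 2 (thin lens f=-24): x=7.6000 theta=31/60 (≈0.5167)
After 3 (propagate distance d=14): x=89/6 (≈14.8333) theta=31/60 (≈0.5167)
After 4 (thin lens f=-54): x=89/6 (≈14.8333) theta=641/810 (≈0.7914)
After 5 (propagate distance d=42 (to screen)): x=12979/270 (≈48.0704) theta=641/810 (≈0.7914)
|theta_initial|=0.2000 |theta_final|=641/810 (≈0.7914) -> increased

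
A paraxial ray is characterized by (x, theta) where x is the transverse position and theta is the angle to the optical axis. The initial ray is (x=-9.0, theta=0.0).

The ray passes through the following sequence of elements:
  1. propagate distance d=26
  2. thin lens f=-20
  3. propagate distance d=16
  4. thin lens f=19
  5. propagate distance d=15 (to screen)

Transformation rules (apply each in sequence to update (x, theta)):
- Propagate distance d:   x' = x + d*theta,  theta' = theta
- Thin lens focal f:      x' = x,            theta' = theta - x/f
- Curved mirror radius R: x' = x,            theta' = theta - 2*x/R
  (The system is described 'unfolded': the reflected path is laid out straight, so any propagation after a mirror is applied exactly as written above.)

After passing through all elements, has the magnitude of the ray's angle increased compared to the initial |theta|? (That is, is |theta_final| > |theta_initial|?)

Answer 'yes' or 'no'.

Initial: x=-9.0000 theta=0.0000
After 1 (propagate distance d=26): x=-9.0000 theta=0.0000
After 2 (thin lens f=-20): x=-9.0000 theta=-0.4500
After 3 (propagate distance d=16): x=-16.2000 theta=-0.4500
After 4 (thin lens f=19): x=-16.2000 theta=153/380 (≈0.4026)
After 5 (propagate distance d=15 (to screen)): x=-3861/380 (≈-10.1605) theta=153/380 (≈0.4026)
|theta_initial|=0.0000 |theta_final|=153/380 (≈0.4026) -> increased

Answer: yes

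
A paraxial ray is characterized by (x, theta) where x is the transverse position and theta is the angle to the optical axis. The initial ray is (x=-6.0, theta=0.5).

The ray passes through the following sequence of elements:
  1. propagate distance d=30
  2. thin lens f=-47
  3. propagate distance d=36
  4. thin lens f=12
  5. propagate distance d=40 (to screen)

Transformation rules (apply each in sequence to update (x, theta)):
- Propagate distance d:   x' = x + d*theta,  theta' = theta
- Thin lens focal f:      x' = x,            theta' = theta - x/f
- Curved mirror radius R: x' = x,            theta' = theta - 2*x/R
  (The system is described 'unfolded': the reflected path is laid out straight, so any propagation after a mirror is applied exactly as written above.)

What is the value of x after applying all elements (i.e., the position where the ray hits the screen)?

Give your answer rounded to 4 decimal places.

Initial: x=-6.0000 theta=0.5000
After 1 (propagate distance d=30): x=9.0000 theta=0.5000
After 2 (thin lens f=-47): x=9.0000 theta=65/94 (≈0.6915)
After 3 (propagate distance d=36): x=1593/47 (≈33.8936) theta=65/94 (≈0.6915)
After 4 (thin lens f=12): x=1593/47 (≈33.8936) theta=-401/188 (≈-2.1330)
After 5 (propagate distance d=40 (to screen)): x=-2417/47 (≈-51.4255) theta=-401/188 (≈-2.1330)
Rounded to 4 decimal places: x = -51.4255

Answer: -51.4255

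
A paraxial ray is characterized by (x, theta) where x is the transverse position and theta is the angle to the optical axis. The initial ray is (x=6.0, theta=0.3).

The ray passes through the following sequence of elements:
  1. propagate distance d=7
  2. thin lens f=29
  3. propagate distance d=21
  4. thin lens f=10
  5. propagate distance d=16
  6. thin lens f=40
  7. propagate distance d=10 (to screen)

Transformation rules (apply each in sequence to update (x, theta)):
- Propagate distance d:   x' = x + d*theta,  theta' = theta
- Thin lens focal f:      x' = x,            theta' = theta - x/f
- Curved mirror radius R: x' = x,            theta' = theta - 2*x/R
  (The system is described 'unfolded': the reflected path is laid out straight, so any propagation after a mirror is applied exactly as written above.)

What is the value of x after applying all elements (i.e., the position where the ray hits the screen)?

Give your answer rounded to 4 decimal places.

Initial: x=6.0000 theta=0.3000
After 1 (propagate distance d=7): x=8.1000 theta=0.3000
After 2 (thin lens f=29): x=8.1000 theta=3/145 (≈0.0207)
After 3 (propagate distance d=21): x=495/58 (≈8.5345) theta=3/145 (≈0.0207)
After 4 (thin lens f=10): x=495/58 (≈8.5345) theta=-483/580 (≈-0.8328)
After 5 (propagate distance d=16): x=-1389/290 (≈-4.7897) theta=-483/580 (≈-0.8328)
After 6 (thin lens f=40): x=-1389/290 (≈-4.7897) theta=-8271/11600 (≈-0.7130)
After 7 (propagate distance d=10 (to screen)): x=-13827/1160 (≈-11.9198) theta=-8271/11600 (≈-0.7130)
Rounded to 4 decimal places: x = -11.9198

Answer: -11.9198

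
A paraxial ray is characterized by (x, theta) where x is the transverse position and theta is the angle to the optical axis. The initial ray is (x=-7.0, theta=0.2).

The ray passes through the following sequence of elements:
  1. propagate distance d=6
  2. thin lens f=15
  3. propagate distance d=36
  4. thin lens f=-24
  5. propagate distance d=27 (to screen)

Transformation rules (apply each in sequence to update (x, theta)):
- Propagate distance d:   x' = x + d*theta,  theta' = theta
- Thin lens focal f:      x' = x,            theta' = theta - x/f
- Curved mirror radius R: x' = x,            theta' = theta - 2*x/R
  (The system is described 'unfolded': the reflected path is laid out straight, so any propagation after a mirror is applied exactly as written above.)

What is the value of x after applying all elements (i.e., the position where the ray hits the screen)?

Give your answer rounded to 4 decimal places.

Answer: 48.3950

Derivation:
Initial: x=-7.0000 theta=0.2000
After 1 (propagate distance d=6): x=-5.8000 theta=0.2000
After 2 (thin lens f=15): x=-5.8000 theta=44/75 (≈0.5867)
After 3 (propagate distance d=36): x=15.3200 theta=44/75 (≈0.5867)
After 4 (thin lens f=-24): x=15.3200 theta=1.2250
After 5 (propagate distance d=27 (to screen)): x=48.3950 theta=1.2250
Rounded to 4 decimal places: x = 48.3950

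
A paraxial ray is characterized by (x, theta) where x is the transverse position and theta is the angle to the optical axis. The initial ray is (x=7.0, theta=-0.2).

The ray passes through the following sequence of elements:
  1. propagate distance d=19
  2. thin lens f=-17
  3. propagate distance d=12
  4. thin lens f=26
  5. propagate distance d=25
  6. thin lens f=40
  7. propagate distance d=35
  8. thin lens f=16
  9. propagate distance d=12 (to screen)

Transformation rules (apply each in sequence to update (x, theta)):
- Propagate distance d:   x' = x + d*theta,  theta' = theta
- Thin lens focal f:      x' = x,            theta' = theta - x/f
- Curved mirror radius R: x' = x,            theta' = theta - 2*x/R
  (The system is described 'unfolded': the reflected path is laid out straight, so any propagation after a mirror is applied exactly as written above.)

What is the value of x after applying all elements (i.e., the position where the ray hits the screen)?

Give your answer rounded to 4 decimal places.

Answer: -2.6379

Derivation:
Initial: x=7.0000 theta=-0.2000
After 1 (propagate distance d=19): x=3.2000 theta=-0.2000
After 2 (thin lens f=-17): x=3.2000 theta=-1/85 (≈-0.0118)
After 3 (propagate distance d=12): x=52/17 (≈3.0588) theta=-1/85 (≈-0.0118)
After 4 (thin lens f=26): x=52/17 (≈3.0588) theta=-11/85 (≈-0.1294)
After 5 (propagate distance d=25): x=-3/17 (≈-0.1765) theta=-11/85 (≈-0.1294)
After 6 (thin lens f=40): x=-3/17 (≈-0.1765) theta=-0.1250
After 7 (propagate distance d=35): x=-619/136 (≈-4.5515) theta=-0.1250
After 8 (thin lens f=16): x=-619/136 (≈-4.5515) theta=347/2176 (≈0.1595)
After 9 (propagate distance d=12 (to screen)): x=-1435/544 (≈-2.6379) theta=347/2176 (≈0.1595)
Rounded to 4 decimal places: x = -2.6379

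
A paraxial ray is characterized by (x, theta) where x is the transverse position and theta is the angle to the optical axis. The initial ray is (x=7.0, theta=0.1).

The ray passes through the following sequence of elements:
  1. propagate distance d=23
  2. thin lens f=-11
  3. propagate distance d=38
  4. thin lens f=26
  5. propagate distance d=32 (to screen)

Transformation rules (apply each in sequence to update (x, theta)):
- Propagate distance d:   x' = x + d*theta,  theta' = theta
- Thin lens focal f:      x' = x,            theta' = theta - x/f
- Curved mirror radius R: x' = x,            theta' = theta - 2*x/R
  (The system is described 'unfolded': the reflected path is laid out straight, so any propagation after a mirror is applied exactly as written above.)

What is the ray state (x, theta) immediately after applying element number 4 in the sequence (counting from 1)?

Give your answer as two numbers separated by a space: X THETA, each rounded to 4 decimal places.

Answer: 45.2273 -0.7941

Derivation:
Initial: x=7.0000 theta=0.1000
After 1 (propagate distance d=23): x=9.3000 theta=0.1000
After 2 (thin lens f=-11): x=9.3000 theta=52/55 (≈0.9455)
After 3 (propagate distance d=38): x=995/22 (≈45.2273) theta=52/55 (≈0.9455)
After 4 (thin lens f=26): x=995/22 (≈45.2273) theta=-2271/2860 (≈-0.7941)
Rounded to 4 decimal places: x = 45.2273, theta = -0.7941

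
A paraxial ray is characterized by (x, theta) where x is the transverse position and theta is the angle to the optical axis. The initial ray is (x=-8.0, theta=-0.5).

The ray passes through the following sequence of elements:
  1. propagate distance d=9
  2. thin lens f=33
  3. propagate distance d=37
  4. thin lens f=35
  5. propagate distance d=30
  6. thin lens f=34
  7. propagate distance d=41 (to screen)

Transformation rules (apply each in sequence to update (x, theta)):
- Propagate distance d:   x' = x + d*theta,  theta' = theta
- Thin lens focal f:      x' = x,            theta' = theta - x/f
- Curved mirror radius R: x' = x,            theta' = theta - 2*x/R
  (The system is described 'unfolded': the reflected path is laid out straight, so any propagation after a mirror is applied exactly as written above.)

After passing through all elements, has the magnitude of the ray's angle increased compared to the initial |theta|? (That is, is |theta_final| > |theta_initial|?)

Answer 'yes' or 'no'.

Initial: x=-8.0000 theta=-0.5000
After 1 (propagate distance d=9): x=-12.5000 theta=-0.5000
After 2 (thin lens f=33): x=-12.5000 theta=-4/33 (≈-0.1212)
After 3 (propagate distance d=37): x=-1121/66 (≈-16.9848) theta=-4/33 (≈-0.1212)
After 4 (thin lens f=35): x=-1121/66 (≈-16.9848) theta=841/2310 (≈0.3641)
After 5 (propagate distance d=30): x=-2801/462 (≈-6.0628) theta=841/2310 (≈0.3641)
After 6 (thin lens f=34): x=-2801/462 (≈-6.0628) theta=42599/78540 (≈0.5424)
After 7 (propagate distance d=41 (to screen)): x=423463/26180 (≈16.1751) theta=42599/78540 (≈0.5424)
|theta_initial|=0.5000 |theta_final|=42599/78540 (≈0.5424) -> increased

Answer: yes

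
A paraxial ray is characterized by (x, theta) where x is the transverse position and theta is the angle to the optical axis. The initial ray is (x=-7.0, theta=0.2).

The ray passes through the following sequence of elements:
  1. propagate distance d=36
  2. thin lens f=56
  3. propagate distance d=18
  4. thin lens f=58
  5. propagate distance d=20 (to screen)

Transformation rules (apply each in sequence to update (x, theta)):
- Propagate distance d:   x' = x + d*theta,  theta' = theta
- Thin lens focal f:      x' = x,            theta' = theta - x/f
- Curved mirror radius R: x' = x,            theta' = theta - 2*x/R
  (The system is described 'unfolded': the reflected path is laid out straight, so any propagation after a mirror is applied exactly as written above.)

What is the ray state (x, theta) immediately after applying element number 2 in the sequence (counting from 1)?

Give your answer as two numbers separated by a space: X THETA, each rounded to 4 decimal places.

Answer: 0.2000 0.1964

Derivation:
Initial: x=-7.0000 theta=0.2000
After 1 (propagate distance d=36): x=0.2000 theta=0.2000
After 2 (thin lens f=56): x=0.2000 theta=11/56 (≈0.1964)
Rounded to 4 decimal places: x = 0.2000, theta = 0.1964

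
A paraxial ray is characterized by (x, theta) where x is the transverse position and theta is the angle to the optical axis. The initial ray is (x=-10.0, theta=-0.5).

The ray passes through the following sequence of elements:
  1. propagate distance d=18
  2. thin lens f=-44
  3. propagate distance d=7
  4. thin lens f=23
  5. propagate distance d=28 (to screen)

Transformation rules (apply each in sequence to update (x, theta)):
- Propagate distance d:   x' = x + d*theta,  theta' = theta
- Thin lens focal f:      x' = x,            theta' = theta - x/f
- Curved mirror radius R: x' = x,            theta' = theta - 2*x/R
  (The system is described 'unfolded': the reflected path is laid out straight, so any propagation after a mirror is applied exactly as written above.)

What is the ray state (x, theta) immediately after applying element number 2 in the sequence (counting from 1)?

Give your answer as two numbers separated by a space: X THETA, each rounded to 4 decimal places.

Answer: -19.0000 -0.9318

Derivation:
Initial: x=-10.0000 theta=-0.5000
After 1 (propagate distance d=18): x=-19.0000 theta=-0.5000
After 2 (thin lens f=-44): x=-19.0000 theta=-41/44 (≈-0.9318)
Rounded to 4 decimal places: x = -19.0000, theta = -0.9318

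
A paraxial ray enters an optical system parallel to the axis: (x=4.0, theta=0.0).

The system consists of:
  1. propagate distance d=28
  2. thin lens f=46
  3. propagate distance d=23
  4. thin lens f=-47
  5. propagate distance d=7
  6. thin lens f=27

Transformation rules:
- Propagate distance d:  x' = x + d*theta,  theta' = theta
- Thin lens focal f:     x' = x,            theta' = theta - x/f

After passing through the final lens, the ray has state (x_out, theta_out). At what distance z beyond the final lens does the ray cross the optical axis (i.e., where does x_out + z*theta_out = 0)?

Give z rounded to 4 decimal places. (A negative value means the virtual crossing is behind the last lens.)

Initial: x=4.0000 theta=0.0000
After 1 (propagate distance d=28): x=4.0000 theta=0.0000
After 2 (thin lens f=46): x=4.0000 theta=-2/23 (≈-0.0870)
After 3 (propagate distance d=23): x=2.0000 theta=-2/23 (≈-0.0870)
After 4 (thin lens f=-47): x=2.0000 theta=-48/1081 (≈-0.0444)
After 5 (propagate distance d=7): x=1826/1081 (≈1.6892) theta=-48/1081 (≈-0.0444)
After 6 (thin lens f=27): x=1826/1081 (≈1.6892) theta=-3122/29187 (≈-0.1070)
z_focus = -x_out/theta_out = -(1826/1081)/(-3122/29187) = 24651/1561 ≈ 15.7918
Rounded to 4 decimal places: z = 15.7918

Answer: 15.7918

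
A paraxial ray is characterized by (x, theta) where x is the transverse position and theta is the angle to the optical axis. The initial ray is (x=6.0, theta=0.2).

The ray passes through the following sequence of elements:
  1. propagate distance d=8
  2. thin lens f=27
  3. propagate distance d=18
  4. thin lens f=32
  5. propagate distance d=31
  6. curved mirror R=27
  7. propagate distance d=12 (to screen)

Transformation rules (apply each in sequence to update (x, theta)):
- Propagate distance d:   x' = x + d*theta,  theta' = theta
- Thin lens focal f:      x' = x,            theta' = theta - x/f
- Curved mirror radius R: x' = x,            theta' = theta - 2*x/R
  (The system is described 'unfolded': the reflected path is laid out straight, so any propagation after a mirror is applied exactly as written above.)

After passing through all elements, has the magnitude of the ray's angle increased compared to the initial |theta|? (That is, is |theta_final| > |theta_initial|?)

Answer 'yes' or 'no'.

Answer: no

Derivation:
Initial: x=6.0000 theta=0.2000
After 1 (propagate distance d=8): x=7.6000 theta=0.2000
After 2 (thin lens f=27): x=7.6000 theta=-11/135 (≈-0.0815)
After 3 (propagate distance d=18): x=92/15 (≈6.1333) theta=-11/135 (≈-0.0815)
After 4 (thin lens f=32): x=92/15 (≈6.1333) theta=-59/216 (≈-0.2731)
After 5 (propagate distance d=31): x=-2521/1080 (≈-2.3343) theta=-59/216 (≈-0.2731)
After 6 (curved mirror R=27): x=-2521/1080 (≈-2.3343) theta=-2923/29160 (≈-0.1002)
After 7 (propagate distance d=12 (to screen)): x=-34381/9720 (≈-3.5371) theta=-2923/29160 (≈-0.1002)
|theta_initial|=0.2000 |theta_final|=2923/29160 (≈0.1002) -> not increased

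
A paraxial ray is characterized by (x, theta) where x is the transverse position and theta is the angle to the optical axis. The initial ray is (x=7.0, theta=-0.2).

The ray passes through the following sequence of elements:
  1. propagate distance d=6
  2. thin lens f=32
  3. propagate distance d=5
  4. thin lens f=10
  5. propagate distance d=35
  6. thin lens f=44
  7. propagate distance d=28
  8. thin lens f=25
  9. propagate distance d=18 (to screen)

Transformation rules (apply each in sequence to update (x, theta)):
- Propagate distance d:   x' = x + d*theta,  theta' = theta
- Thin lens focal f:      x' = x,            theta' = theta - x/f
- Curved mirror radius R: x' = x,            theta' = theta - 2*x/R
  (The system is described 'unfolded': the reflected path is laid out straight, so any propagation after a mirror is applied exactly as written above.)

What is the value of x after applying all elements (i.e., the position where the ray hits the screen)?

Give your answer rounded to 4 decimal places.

Initial: x=7.0000 theta=-0.2000
After 1 (propagate distance d=6): x=5.8000 theta=-0.2000
After 2 (thin lens f=32): x=5.8000 theta=-61/160 (≈-0.3813)
After 3 (propagate distance d=5): x=623/160 (≈3.8938) theta=-61/160 (≈-0.3813)
After 4 (thin lens f=10): x=623/160 (≈3.8938) theta=-1233/1600 (≈-0.7706)
After 5 (propagate distance d=35): x=-1477/64 (≈-23.0781) theta=-1233/1600 (≈-0.7706)
After 6 (thin lens f=44): x=-1477/64 (≈-23.0781) theta=-17327/70400 (≈-0.2461)
After 7 (propagate distance d=28): x=-65933/2200 (≈-29.9695) theta=-17327/70400 (≈-0.2461)
After 8 (thin lens f=25): x=-65933/2200 (≈-29.9695) theta=1676681/1760000 (≈0.9527)
After 9 (propagate distance d=18 (to screen)): x=-11283071/880000 (≈-12.8217) theta=1676681/1760000 (≈0.9527)
Rounded to 4 decimal places: x = -12.8217

Answer: -12.8217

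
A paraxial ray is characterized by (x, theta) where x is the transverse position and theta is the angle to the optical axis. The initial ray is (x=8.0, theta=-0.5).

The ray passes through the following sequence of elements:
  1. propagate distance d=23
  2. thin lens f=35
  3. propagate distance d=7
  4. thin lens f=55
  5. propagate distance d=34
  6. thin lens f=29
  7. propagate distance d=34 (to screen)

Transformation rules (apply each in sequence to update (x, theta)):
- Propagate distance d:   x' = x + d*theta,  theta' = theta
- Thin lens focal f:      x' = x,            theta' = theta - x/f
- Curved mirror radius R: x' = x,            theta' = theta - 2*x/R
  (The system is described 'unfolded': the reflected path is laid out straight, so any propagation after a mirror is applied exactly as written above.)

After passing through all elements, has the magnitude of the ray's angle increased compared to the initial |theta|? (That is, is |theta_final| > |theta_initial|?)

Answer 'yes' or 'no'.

Answer: no

Derivation:
Initial: x=8.0000 theta=-0.5000
After 1 (propagate distance d=23): x=-3.5000 theta=-0.5000
After 2 (thin lens f=35): x=-3.5000 theta=-0.4000
After 3 (propagate distance d=7): x=-6.3000 theta=-0.4000
After 4 (thin lens f=55): x=-6.3000 theta=-157/550 (≈-0.2855)
After 5 (propagate distance d=34): x=-8803/550 (≈-16.0055) theta=-157/550 (≈-0.2855)
After 6 (thin lens f=29): x=-8803/550 (≈-16.0055) theta=85/319 (≈0.2665)
After 7 (propagate distance d=34 (to screen)): x=-110787/15950 (≈-6.9459) theta=85/319 (≈0.2665)
|theta_initial|=0.5000 |theta_final|=85/319 (≈0.2665) -> not increased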